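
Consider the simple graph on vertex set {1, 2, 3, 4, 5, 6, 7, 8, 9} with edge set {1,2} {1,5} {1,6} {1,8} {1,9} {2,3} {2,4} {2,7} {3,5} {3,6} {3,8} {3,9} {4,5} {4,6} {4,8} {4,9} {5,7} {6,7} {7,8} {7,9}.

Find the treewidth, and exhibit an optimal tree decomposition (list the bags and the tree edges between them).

Each bag holds 5 vertices, so the decomposition has width 4, which upper-bounds the treewidth. For the lower bound: the 5 vertex sets {4,5}, {3,8}, {1,9}, {7}, {6} are disjoint, each induces a connected subgraph, and every pair is joined by at least one edge of G. Contracting each set to a single vertex therefore yields K_{5} as a minor, and since treewidth is minor-monotone, tw(G) ≥ tw(K_{5}) = 4. Therefore the treewidth is 4.

Treewidth 4.
One such decomposition:
Bags: B1 = {1, 3, 4, 5, 7}  B2 = {1, 3, 4, 7, 8}  B3 = {1, 3, 4, 7, 9}  B4 = {1, 3, 4, 6, 7}  B5 = {1, 2, 3, 4, 7}
Tree: B1–B2, B2–B3, B3–B4, B4–B5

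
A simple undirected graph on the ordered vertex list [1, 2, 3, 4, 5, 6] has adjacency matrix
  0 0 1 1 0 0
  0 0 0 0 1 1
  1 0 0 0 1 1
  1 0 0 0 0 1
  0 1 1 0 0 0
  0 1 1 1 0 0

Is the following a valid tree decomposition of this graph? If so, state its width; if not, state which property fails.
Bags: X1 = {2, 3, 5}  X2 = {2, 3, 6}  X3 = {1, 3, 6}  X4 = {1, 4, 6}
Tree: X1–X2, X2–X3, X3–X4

Vertex coverage: the bags together contain {1, 2, 3, 4, 5, 6}, the full vertex set. Edge coverage: each edge of G has both endpoints in at least one bag. Running intersection: for every vertex, the bags containing it form a connected subtree. All three properties hold, so this is a valid tree decomposition of width max|bag| − 1 = 2, and hence tw(G) ≤ 2.

Yes; width 2.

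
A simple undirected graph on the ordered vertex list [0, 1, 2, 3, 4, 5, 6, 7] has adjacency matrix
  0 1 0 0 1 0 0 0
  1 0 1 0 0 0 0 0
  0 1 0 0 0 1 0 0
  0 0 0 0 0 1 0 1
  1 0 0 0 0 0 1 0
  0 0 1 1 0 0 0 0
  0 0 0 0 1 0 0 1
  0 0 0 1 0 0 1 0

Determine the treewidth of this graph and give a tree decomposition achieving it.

Treewidth 2.
One such decomposition:
Bags: B1 = {2, 3, 5}  B2 = {1, 2, 3}  B3 = {0, 1, 3}  B4 = {0, 3, 4}  B5 = {3, 4, 6}  B6 = {3, 6, 7}
Tree: B1–B2, B2–B3, B3–B4, B4–B5, B5–B6

Each bag holds 3 vertices, so the decomposition has width 2, which upper-bounds the treewidth. The edges 3–5–2–1–0–4–6–7–3 form a cycle, so G is not a tree and its treewidth is at least 2. Hence tw(G) = 2 exactly.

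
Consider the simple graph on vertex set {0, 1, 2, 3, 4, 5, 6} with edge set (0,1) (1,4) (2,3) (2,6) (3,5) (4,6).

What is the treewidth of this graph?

A width-1 tree decomposition is:
Bags: B1 = {3, 5}  B2 = {2, 3}  B3 = {2, 6}  B4 = {4, 6}  B5 = {1, 4}  B6 = {0, 1}
Tree: B1–B2, B2–B3, B3–B4, B4–B5, B5–B6
Every bag has size at most 2, so the width is 2 − 1 = 1 and tw(G) ≤ 1. G has an edge, so its treewidth is at least 1. The upper and lower bounds meet at 1, so that is the treewidth.

1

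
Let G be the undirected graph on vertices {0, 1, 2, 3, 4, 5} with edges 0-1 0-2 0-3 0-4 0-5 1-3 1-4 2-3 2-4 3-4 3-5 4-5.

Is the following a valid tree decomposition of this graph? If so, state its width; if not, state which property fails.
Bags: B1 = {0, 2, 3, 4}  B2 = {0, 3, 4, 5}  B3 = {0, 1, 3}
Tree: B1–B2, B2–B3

No — edge (4,1) lies in no bag.

A tree decomposition must satisfy three properties: every vertex lies in some bag; for every edge, both endpoints lie together in some bag; and for every vertex, the bags containing it form a connected subtree. Here edge (4,1) lies in no bag, so the decomposition is invalid.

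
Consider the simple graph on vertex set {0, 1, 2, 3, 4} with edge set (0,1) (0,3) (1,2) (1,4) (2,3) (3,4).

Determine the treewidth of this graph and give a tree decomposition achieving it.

Treewidth 2.
One such decomposition:
Bags: B1 = {1, 3, 4}  B2 = {0, 1, 3}  B3 = {1, 2, 3}
Tree: B1–B2, B2–B3

Every bag has size at most 3, so the width is 3 − 1 = 2 and tw(G) ≤ 2. The edges 1–4–3–0–1 form a cycle, so G is not a tree and its treewidth is at least 2. Combining the bounds, tw(G) = 2.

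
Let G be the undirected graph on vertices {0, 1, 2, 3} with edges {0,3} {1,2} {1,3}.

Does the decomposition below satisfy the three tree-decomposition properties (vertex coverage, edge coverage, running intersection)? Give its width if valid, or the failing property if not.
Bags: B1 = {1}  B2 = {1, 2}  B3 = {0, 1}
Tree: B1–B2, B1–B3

No — vertex 3 appears in no bag.

A tree decomposition must satisfy three properties: every vertex lies in some bag; for every edge, both endpoints lie together in some bag; and for every vertex, the bags containing it form a connected subtree. Here vertex 3 appears in no bag, so the decomposition is invalid.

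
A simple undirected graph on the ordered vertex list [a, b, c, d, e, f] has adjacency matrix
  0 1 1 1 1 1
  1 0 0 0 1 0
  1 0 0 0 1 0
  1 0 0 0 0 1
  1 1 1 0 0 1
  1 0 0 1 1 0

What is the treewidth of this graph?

2

A width-2 tree decomposition is:
Bags: B1 = {a, e, f}  B2 = {a, b, e}  B3 = {a, c, e}  B4 = {a, d, f}
Tree: B1–B2, B2–B3, B1–B4
Each bag holds 3 vertices, so the decomposition has width 2, which upper-bounds the treewidth. On the other hand G contains the 3-clique {a, d, f}. A clique must lie in a single bag of any decomposition, so no decomposition can have width below 2. Combining the bounds, tw(G) = 2.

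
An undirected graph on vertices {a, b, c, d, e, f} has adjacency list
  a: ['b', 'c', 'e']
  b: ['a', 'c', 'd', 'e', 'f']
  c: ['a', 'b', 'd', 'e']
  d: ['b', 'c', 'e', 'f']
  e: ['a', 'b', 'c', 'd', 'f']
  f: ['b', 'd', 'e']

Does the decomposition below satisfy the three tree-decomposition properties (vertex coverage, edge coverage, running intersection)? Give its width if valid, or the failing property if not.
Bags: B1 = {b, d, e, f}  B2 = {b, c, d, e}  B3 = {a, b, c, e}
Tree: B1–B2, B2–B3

Every vertex of G appears in some bag (union = {a, b, c, d, e, f}); every edge is covered by a bag; and for each vertex v the set of bags containing v is connected in the bag tree. The decomposition is therefore valid. The largest bag has 4 vertices, so the width is 3.

Yes; width 3.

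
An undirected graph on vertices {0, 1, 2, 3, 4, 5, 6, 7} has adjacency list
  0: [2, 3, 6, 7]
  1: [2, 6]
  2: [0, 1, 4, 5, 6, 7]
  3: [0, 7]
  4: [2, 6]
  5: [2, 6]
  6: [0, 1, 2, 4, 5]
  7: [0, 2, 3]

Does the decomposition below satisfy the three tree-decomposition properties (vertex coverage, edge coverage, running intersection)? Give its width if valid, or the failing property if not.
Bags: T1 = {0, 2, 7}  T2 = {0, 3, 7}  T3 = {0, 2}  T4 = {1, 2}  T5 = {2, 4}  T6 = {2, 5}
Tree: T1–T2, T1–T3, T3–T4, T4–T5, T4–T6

No — vertex 6 appears in no bag.

A tree decomposition must satisfy three properties: every vertex lies in some bag; for every edge, both endpoints lie together in some bag; and for every vertex, the bags containing it form a connected subtree. Here vertex 6 appears in no bag, so the decomposition is invalid.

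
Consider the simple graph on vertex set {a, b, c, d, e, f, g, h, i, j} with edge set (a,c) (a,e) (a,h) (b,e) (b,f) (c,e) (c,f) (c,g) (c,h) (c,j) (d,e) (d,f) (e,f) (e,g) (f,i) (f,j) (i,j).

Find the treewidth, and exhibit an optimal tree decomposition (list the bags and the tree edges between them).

The largest bag has 3 vertices, giving width 2; this decomposition certifies tw(G) ≤ 2. Conversely, {c, e, g} is a clique of size 3, and the vertices of any clique must share a bag in every tree decomposition; so some bag has ≥ 3 vertices and tw(G) ≥ 2. Hence tw(G) = 2 exactly.

Treewidth 2.
Bags: B1 = {c, e, f}  B2 = {d, e, f}  B3 = {b, e, f}  B4 = {c, e, g}  B5 = {c, f, j}  B6 = {a, c, e}  B7 = {f, i, j}  B8 = {a, c, h}
Tree: B1–B2, B2–B3, B1–B4, B1–B5, B1–B6, B5–B7, B6–B8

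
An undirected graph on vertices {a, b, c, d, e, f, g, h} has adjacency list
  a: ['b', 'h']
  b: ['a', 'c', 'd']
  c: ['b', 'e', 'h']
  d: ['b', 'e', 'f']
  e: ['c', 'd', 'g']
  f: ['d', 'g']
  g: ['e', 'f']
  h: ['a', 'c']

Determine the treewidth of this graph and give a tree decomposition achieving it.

Treewidth 2.
Bags: B1 = {a, b, h}  B2 = {b, c, h}  B3 = {b, c, d}  B4 = {c, d, e}  B5 = {d, e, f}  B6 = {e, f, g}
Tree: B1–B2, B2–B3, B3–B4, B4–B5, B5–B6

The largest bag has 3 vertices, giving width 2; this decomposition certifies tw(G) ≤ 2. Since a–h–c–b–a is a cycle in G, G is not acyclic. Forests are exactly the graphs of treewidth ≤ 1, so tw(G) ≥ 2. Combining the bounds, tw(G) = 2.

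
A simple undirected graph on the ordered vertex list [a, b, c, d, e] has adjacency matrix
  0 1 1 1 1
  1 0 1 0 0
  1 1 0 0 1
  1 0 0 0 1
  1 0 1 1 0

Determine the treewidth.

A width-2 tree decomposition is:
Bags: B1 = {a, c, e}  B2 = {a, d, e}  B3 = {a, b, c}
Tree: B1–B2, B1–B3
The largest bag has 3 vertices, giving width 2; this decomposition certifies tw(G) ≤ 2. Conversely, {a, d, e} is a clique of size 3, and the vertices of any clique must share a bag in every tree decomposition; so some bag has ≥ 3 vertices and tw(G) ≥ 2. Therefore the treewidth is 2.

2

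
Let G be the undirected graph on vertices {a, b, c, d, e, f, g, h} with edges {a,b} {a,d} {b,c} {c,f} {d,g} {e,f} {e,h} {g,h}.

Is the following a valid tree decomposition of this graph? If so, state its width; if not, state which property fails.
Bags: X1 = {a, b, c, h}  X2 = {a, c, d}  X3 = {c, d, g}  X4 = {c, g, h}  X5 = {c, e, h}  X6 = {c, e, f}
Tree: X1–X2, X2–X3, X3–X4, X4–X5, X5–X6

No — bags containing vertex h are not connected in the tree.

A tree decomposition must satisfy three properties: every vertex lies in some bag; for every edge, both endpoints lie together in some bag; and for every vertex, the bags containing it form a connected subtree. Here bags containing vertex h are not connected in the tree, so the decomposition is invalid.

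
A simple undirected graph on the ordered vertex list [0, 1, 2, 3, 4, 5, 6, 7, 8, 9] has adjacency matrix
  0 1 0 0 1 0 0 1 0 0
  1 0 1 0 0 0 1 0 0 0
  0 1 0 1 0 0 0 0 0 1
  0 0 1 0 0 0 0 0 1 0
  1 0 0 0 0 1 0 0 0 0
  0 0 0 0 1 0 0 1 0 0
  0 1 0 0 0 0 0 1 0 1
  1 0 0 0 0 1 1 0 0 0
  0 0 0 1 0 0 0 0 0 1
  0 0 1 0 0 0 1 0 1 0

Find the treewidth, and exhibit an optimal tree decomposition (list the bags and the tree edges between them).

Treewidth 2.
One optimal decomposition is:
Bags: B1 = {3, 8, 9}  B2 = {2, 3, 9}  B3 = {2, 6, 9}  B4 = {1, 2, 6}  B5 = {1, 6, 7}  B6 = {0, 1, 7}  B7 = {0, 5, 7}  B8 = {0, 4, 5}
Tree: B1–B2, B2–B3, B3–B4, B4–B5, B5–B6, B6–B7, B7–B8

Every bag has size at most 3, so the width is 3 − 1 = 2 and tw(G) ≤ 2. For the lower bound, G contains the cycle 8–3–2–9–8, so G is not a forest; only forests have treewidth ≤ 1, hence tw(G) ≥ 2. Combining the bounds, tw(G) = 2.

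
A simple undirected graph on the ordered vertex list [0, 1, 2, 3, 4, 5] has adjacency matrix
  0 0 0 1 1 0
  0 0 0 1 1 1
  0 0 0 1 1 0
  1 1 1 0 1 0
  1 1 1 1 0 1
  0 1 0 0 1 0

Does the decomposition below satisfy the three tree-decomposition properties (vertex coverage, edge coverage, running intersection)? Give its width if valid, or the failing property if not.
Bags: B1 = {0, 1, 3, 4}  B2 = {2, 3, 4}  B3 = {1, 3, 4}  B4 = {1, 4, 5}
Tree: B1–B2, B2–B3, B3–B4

A tree decomposition must satisfy three properties: every vertex lies in some bag; for every edge, both endpoints lie together in some bag; and for every vertex, the bags containing it form a connected subtree. Here bags containing vertex 1 are not connected in the tree, so the decomposition is invalid.

No — bags containing vertex 1 are not connected in the tree.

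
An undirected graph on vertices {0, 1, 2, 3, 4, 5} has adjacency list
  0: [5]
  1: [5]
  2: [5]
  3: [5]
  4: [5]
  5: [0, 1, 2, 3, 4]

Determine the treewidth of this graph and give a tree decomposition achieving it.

Treewidth 1.
One optimal decomposition is:
Bags: B1 = {2, 5}  B2 = {1, 5}  B3 = {3, 5}  B4 = {4, 5}  B5 = {0, 5}
Tree: B1–B2, B1–B3, B3–B4, B4–B5

Each bag holds 2 vertices, so the decomposition has width 1, which upper-bounds the treewidth. G has an edge, so its treewidth is at least 1. Therefore the treewidth is 1.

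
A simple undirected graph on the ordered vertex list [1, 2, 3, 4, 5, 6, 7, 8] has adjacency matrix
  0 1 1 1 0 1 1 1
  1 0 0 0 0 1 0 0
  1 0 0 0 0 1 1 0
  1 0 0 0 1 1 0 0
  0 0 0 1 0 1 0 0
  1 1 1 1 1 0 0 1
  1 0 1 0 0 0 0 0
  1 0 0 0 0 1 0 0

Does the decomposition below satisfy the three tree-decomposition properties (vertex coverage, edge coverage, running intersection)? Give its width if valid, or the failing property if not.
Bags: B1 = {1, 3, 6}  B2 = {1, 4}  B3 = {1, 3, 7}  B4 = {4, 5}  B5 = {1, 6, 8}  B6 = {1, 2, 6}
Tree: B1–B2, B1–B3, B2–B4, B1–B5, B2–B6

A tree decomposition must satisfy three properties: every vertex lies in some bag; for every edge, both endpoints lie together in some bag; and for every vertex, the bags containing it form a connected subtree. Here edge (6,4) lies in no bag, so the decomposition is invalid.

No — edge (6,4) lies in no bag.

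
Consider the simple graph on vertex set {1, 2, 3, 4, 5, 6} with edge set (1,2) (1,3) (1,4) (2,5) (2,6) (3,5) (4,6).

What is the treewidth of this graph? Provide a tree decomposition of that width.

The largest bag has 3 vertices, giving width 2; this decomposition certifies tw(G) ≤ 2. The edges 5–3–1–2–5 form a cycle, so G is not a tree and its treewidth is at least 2. The upper and lower bounds meet at 2, so that is the treewidth.

Treewidth 2.
One such decomposition:
Bags: B1 = {2, 3, 5}  B2 = {1, 2, 3}  B3 = {1, 2, 6}  B4 = {1, 4, 6}
Tree: B1–B2, B2–B3, B3–B4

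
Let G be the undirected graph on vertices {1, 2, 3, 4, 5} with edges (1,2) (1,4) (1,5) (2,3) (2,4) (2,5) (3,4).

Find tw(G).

A width-2 tree decomposition is:
Bags: B1 = {1, 2, 4}  B2 = {2, 3, 4}  B3 = {1, 2, 5}
Tree: B1–B2, B1–B3
Every bag has size at most 3, so the width is 3 − 1 = 2 and tw(G) ≤ 2. Conversely, {1, 2, 4} is a clique of size 3, and the vertices of any clique must share a bag in every tree decomposition; so some bag has ≥ 3 vertices and tw(G) ≥ 2. Hence tw(G) = 2 exactly.

2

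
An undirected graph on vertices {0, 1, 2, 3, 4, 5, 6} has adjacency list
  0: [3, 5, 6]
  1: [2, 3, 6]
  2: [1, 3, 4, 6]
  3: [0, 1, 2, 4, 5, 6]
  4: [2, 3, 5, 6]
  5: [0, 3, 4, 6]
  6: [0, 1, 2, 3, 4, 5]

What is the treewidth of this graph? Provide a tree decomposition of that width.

The largest bag has 4 vertices, giving width 3; this decomposition certifies tw(G) ≤ 3. Conversely, {0, 3, 5, 6} is a clique of size 4, and the vertices of any clique must share a bag in every tree decomposition; so some bag has ≥ 4 vertices and tw(G) ≥ 3. Therefore the treewidth is 3.

Treewidth 3.
One such decomposition:
Bags: B1 = {2, 3, 4, 6}  B2 = {3, 4, 5, 6}  B3 = {0, 3, 5, 6}  B4 = {1, 2, 3, 6}
Tree: B1–B2, B2–B3, B1–B4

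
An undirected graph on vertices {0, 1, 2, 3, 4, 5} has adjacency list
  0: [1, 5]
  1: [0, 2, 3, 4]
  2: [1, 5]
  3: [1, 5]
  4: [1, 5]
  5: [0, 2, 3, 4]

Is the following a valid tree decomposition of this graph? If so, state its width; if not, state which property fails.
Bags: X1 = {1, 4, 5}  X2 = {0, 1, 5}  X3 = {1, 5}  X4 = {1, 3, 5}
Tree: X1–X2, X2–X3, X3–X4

No — vertex 2 appears in no bag.

A tree decomposition must satisfy three properties: every vertex lies in some bag; for every edge, both endpoints lie together in some bag; and for every vertex, the bags containing it form a connected subtree. Here vertex 2 appears in no bag, so the decomposition is invalid.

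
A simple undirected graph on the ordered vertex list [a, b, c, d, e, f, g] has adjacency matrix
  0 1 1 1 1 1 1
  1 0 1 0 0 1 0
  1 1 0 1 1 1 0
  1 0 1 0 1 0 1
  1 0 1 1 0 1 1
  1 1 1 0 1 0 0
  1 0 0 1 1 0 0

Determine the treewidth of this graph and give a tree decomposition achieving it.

Treewidth 3.
Bags: B1 = {a, d, e, g}  B2 = {a, c, d, e}  B3 = {a, c, e, f}  B4 = {a, b, c, f}
Tree: B1–B2, B2–B3, B3–B4

Every bag has size at most 4, so the width is 4 − 1 = 3 and tw(G) ≤ 3. For the lower bound, the 4 vertices {a, d, e, g} are pairwise adjacent, and any tree decomposition puts a clique entirely inside one bag — forcing width ≥ 3. Therefore the treewidth is 3.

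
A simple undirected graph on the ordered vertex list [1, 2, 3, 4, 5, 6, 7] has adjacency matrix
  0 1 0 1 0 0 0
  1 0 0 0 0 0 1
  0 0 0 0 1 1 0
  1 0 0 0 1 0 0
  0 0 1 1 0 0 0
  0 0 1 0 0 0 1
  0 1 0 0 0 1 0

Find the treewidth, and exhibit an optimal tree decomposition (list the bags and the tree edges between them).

Every bag has size at most 3, so the width is 3 − 1 = 2 and tw(G) ≤ 2. The edges 7–2–1–4–5–3–6–7 form a cycle, so G is not a tree and its treewidth is at least 2. The upper and lower bounds meet at 2, so that is the treewidth.

Treewidth 2.
One optimal decomposition is:
Bags: B1 = {1, 2, 7}  B2 = {1, 4, 7}  B3 = {4, 5, 7}  B4 = {3, 5, 7}  B5 = {3, 6, 7}
Tree: B1–B2, B2–B3, B3–B4, B4–B5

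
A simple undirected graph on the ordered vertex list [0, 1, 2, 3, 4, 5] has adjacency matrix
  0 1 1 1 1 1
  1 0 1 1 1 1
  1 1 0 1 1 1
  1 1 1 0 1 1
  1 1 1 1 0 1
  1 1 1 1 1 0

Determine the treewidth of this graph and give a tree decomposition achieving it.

A single bag containing all 6 vertices is trivially a valid decomposition of width 5. For the lower bound, the 6 vertices {0, 1, 2, 3, 4, 5} are pairwise adjacent, and any tree decomposition puts a clique entirely inside one bag — forcing width ≥ 5. Combining the bounds, tw(G) = 5.

Treewidth 5.
Bags: B1 = {0, 1, 2, 3, 4, 5}
Tree: (single bag)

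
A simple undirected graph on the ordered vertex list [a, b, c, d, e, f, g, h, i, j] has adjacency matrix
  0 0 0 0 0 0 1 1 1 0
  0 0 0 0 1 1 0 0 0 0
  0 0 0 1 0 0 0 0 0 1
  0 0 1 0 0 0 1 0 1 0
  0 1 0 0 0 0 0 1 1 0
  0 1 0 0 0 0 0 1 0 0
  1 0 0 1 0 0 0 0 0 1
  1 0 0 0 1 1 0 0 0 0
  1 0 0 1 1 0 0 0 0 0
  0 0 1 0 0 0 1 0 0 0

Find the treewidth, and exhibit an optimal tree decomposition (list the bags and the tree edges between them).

Each bag holds 3 vertices, so the decomposition has width 2, which upper-bounds the treewidth. The edges j–c–d–g–j form a cycle, so G is not a tree and its treewidth is at least 2. Therefore the treewidth is 2.

Treewidth 2.
Bags: B1 = {c, g, j}  B2 = {c, d, g}  B3 = {a, d, g}  B4 = {a, d, i}  B5 = {a, h, i}  B6 = {e, h, i}  B7 = {e, f, h}  B8 = {b, e, f}
Tree: B1–B2, B2–B3, B3–B4, B4–B5, B5–B6, B6–B7, B7–B8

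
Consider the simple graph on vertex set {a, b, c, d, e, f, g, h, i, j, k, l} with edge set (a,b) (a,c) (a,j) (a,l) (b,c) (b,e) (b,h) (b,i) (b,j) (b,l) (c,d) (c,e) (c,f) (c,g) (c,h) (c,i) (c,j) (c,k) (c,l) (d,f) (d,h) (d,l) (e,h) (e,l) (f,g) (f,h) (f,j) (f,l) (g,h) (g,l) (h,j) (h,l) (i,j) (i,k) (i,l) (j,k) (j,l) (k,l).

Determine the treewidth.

4

A width-4 tree decomposition is:
Bags: B1 = {c, f, h, j, l}  B2 = {b, c, h, j, l}  B3 = {c, f, g, h, l}  B4 = {c, d, f, h, l}  B5 = {a, b, c, j, l}  B6 = {b, c, i, j, l}  B7 = {c, i, j, k, l}  B8 = {b, c, e, h, l}
Tree: B1–B2, B1–B3, B3–B4, B2–B5, B5–B6, B6–B7, B2–B8
The largest bag has 5 vertices, giving width 4; this decomposition certifies tw(G) ≤ 4. Conversely, {b, c, e, h, l} is a clique of size 5, and the vertices of any clique must share a bag in every tree decomposition; so some bag has ≥ 5 vertices and tw(G) ≥ 4. Combining the bounds, tw(G) = 4.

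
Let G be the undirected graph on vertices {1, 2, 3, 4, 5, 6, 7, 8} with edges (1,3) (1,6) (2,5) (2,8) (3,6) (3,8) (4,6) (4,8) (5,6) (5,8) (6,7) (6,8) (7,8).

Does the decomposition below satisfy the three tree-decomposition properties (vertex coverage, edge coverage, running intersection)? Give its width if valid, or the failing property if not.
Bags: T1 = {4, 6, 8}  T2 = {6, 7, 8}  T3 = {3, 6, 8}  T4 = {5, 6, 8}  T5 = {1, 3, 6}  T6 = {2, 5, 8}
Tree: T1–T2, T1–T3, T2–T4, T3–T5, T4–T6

Yes; width 2.

Vertex coverage: the bags together contain {1, 2, 3, 4, 5, 6, 7, 8}, the full vertex set. Edge coverage: each edge of G has both endpoints in at least one bag. Running intersection: for every vertex, the bags containing it form a connected subtree. All three properties hold, so this is a valid tree decomposition of width max|bag| − 1 = 2, and hence tw(G) ≤ 2.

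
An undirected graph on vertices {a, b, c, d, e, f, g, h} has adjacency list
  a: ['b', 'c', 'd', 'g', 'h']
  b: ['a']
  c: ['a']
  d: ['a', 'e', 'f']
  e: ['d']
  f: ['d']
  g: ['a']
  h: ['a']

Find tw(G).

1

A width-1 tree decomposition is:
Bags: B1 = {a, h}  B2 = {a, g}  B3 = {a, d}  B4 = {a, c}  B5 = {d, e}  B6 = {d, f}  B7 = {a, b}
Tree: B1–B2, B1–B3, B2–B4, B3–B5, B5–B6, B3–B7
The largest bag has 2 vertices, giving width 1; this decomposition certifies tw(G) ≤ 1. G has an edge, so its treewidth is at least 1. Combining the bounds, tw(G) = 1.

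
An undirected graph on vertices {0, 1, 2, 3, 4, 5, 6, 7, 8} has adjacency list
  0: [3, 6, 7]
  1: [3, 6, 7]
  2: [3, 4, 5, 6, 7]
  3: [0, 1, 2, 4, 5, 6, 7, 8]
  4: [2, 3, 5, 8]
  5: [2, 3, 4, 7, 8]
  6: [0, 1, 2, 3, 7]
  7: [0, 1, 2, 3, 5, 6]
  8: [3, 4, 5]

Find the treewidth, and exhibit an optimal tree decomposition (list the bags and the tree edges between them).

Each bag holds 4 vertices, so the decomposition has width 3, which upper-bounds the treewidth. On the other hand G contains the 4-clique {3, 4, 5, 8}. A clique must lie in a single bag of any decomposition, so no decomposition can have width below 3. Hence tw(G) = 3 exactly.

Treewidth 3.
Bags: B1 = {2, 3, 5, 7}  B2 = {2, 3, 4, 5}  B3 = {2, 3, 6, 7}  B4 = {3, 4, 5, 8}  B5 = {1, 3, 6, 7}  B6 = {0, 3, 6, 7}
Tree: B1–B2, B1–B3, B2–B4, B3–B5, B3–B6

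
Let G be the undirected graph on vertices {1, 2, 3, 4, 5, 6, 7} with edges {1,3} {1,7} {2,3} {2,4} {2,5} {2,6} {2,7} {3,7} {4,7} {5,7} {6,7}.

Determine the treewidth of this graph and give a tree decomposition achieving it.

Treewidth 2.
Bags: B1 = {2, 6, 7}  B2 = {2, 5, 7}  B3 = {2, 3, 7}  B4 = {1, 3, 7}  B5 = {2, 4, 7}
Tree: B1–B2, B1–B3, B3–B4, B2–B5

Each bag holds 3 vertices, so the decomposition has width 2, which upper-bounds the treewidth. Conversely, {1, 3, 7} is a clique of size 3, and the vertices of any clique must share a bag in every tree decomposition; so some bag has ≥ 3 vertices and tw(G) ≥ 2. Combining the bounds, tw(G) = 2.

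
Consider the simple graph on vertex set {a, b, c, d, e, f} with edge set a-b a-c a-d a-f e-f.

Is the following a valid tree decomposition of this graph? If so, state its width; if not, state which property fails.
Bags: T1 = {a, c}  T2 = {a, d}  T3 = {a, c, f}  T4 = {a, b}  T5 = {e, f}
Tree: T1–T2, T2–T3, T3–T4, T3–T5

A tree decomposition must satisfy three properties: every vertex lies in some bag; for every edge, both endpoints lie together in some bag; and for every vertex, the bags containing it form a connected subtree. Here bags containing vertex c are not connected in the tree, so the decomposition is invalid.

No — bags containing vertex c are not connected in the tree.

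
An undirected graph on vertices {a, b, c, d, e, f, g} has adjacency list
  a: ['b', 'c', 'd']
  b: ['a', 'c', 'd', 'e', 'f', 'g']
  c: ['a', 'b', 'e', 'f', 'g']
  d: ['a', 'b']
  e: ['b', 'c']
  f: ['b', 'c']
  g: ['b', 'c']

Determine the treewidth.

2

A width-2 tree decomposition is:
Bags: B1 = {b, c, f}  B2 = {b, c, g}  B3 = {b, c, e}  B4 = {a, b, c}  B5 = {a, b, d}
Tree: B1–B2, B1–B3, B2–B4, B4–B5
Each bag holds 3 vertices, so the decomposition has width 2, which upper-bounds the treewidth. Conversely, {a, b, d} is a clique of size 3, and the vertices of any clique must share a bag in every tree decomposition; so some bag has ≥ 3 vertices and tw(G) ≥ 2. Therefore the treewidth is 2.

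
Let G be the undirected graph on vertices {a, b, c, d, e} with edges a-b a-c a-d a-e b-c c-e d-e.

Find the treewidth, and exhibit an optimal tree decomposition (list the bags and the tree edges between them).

Treewidth 2.
One such decomposition:
Bags: B1 = {a, c, e}  B2 = {a, b, c}  B3 = {a, d, e}
Tree: B1–B2, B1–B3

The largest bag has 3 vertices, giving width 2; this decomposition certifies tw(G) ≤ 2. On the other hand G contains the 3-clique {a, d, e}. A clique must lie in a single bag of any decomposition, so no decomposition can have width below 2. The upper and lower bounds meet at 2, so that is the treewidth.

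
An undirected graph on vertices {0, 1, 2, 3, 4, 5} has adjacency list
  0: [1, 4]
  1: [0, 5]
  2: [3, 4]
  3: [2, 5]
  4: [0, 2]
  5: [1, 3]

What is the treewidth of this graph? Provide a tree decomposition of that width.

Each bag holds 3 vertices, so the decomposition has width 2, which upper-bounds the treewidth. For the lower bound, G contains the cycle 3–2–4–0–1–5–3, so G is not a forest; only forests have treewidth ≤ 1, hence tw(G) ≥ 2. Combining the bounds, tw(G) = 2.

Treewidth 2.
One optimal decomposition is:
Bags: B1 = {2, 3, 4}  B2 = {0, 3, 4}  B3 = {0, 1, 3}  B4 = {1, 3, 5}
Tree: B1–B2, B2–B3, B3–B4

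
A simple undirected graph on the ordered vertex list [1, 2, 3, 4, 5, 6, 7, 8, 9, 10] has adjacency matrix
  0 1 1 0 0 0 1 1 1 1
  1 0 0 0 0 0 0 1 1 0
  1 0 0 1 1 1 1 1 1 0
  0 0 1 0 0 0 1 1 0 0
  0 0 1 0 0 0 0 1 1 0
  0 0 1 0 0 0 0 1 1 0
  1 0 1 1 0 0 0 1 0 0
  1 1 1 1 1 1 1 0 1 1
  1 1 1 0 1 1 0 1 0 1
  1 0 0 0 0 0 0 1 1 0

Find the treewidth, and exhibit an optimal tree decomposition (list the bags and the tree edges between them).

Treewidth 3.
One optimal decomposition is:
Bags: B1 = {1, 3, 8, 9}  B2 = {1, 3, 7, 8}  B3 = {3, 4, 7, 8}  B4 = {1, 8, 9, 10}  B5 = {3, 6, 8, 9}  B6 = {3, 5, 8, 9}  B7 = {1, 2, 8, 9}
Tree: B1–B2, B2–B3, B1–B4, B1–B5, B5–B6, B1–B7

The largest bag has 4 vertices, giving width 3; this decomposition certifies tw(G) ≤ 3. On the other hand G contains the 4-clique {1, 8, 9, 10}. A clique must lie in a single bag of any decomposition, so no decomposition can have width below 3. Hence tw(G) = 3 exactly.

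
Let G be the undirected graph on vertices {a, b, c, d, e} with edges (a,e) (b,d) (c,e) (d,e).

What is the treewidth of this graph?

A width-1 tree decomposition is:
Bags: B1 = {d, e}  B2 = {b, d}  B3 = {c, e}  B4 = {a, e}
Tree: B1–B2, B1–B3, B3–B4
The largest bag has 2 vertices, giving width 1; this decomposition certifies tw(G) ≤ 1. Since G has at least one edge (e.g. d–e), it is not an edgeless graph, so tw(G) ≥ 1. Combining the bounds, tw(G) = 1.

1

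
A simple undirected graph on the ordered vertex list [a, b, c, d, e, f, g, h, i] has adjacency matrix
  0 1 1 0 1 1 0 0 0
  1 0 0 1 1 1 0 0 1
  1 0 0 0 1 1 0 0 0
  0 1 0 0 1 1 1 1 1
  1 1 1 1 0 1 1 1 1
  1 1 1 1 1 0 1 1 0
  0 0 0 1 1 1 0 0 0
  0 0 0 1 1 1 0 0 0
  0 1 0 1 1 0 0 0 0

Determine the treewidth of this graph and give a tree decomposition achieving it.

The largest bag has 4 vertices, giving width 3; this decomposition certifies tw(G) ≤ 3. For the lower bound, the 4 vertices {d, e, f, g} are pairwise adjacent, and any tree decomposition puts a clique entirely inside one bag — forcing width ≥ 3. The upper and lower bounds meet at 3, so that is the treewidth.

Treewidth 3.
One optimal decomposition is:
Bags: B1 = {b, d, e, f}  B2 = {a, b, e, f}  B3 = {a, c, e, f}  B4 = {d, e, f, g}  B5 = {b, d, e, i}  B6 = {d, e, f, h}
Tree: B1–B2, B2–B3, B1–B4, B1–B5, B4–B6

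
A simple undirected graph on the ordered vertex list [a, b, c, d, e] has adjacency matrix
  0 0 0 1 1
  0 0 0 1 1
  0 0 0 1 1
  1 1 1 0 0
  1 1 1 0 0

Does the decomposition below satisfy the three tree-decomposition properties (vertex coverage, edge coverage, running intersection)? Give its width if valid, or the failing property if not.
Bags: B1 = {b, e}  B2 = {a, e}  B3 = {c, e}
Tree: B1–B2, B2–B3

No — vertex d appears in no bag.

A tree decomposition must satisfy three properties: every vertex lies in some bag; for every edge, both endpoints lie together in some bag; and for every vertex, the bags containing it form a connected subtree. Here vertex d appears in no bag, so the decomposition is invalid.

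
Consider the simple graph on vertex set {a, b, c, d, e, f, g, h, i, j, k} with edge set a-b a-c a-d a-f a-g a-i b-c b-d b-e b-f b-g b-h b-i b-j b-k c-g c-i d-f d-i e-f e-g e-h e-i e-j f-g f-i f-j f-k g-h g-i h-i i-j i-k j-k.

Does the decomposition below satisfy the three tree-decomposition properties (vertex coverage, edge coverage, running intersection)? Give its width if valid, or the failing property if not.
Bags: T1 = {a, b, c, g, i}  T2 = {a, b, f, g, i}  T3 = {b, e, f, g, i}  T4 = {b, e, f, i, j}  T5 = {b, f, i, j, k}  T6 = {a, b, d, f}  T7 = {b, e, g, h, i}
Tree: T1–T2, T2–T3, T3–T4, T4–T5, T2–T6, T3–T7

No — edge (i,d) lies in no bag.

A tree decomposition must satisfy three properties: every vertex lies in some bag; for every edge, both endpoints lie together in some bag; and for every vertex, the bags containing it form a connected subtree. Here edge (i,d) lies in no bag, so the decomposition is invalid.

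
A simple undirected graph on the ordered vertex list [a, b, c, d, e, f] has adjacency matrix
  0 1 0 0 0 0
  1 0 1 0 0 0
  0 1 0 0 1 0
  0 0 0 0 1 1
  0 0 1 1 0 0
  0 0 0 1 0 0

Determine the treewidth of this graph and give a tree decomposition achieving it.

Each bag holds 2 vertices, so the decomposition has width 1, which upper-bounds the treewidth. G has an edge, so its treewidth is at least 1. Hence tw(G) = 1 exactly.

Treewidth 1.
Bags: B1 = {a, b}  B2 = {b, c}  B3 = {c, e}  B4 = {d, e}  B5 = {d, f}
Tree: B1–B2, B2–B3, B3–B4, B4–B5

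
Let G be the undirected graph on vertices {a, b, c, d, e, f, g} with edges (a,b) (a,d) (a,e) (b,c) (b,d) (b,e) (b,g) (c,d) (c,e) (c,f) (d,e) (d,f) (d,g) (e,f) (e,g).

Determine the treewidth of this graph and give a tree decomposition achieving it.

Each bag holds 4 vertices, so the decomposition has width 3, which upper-bounds the treewidth. On the other hand G contains the 4-clique {c, d, e, f}. A clique must lie in a single bag of any decomposition, so no decomposition can have width below 3. The upper and lower bounds meet at 3, so that is the treewidth.

Treewidth 3.
One optimal decomposition is:
Bags: B1 = {c, d, e, f}  B2 = {b, c, d, e}  B3 = {b, d, e, g}  B4 = {a, b, d, e}
Tree: B1–B2, B2–B3, B3–B4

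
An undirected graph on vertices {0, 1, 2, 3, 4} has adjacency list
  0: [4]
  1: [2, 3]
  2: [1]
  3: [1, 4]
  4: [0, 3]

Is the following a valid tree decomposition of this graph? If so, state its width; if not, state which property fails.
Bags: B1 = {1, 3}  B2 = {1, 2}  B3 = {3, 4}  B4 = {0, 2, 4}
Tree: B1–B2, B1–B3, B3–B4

No — bags containing vertex 2 are not connected in the tree.

A tree decomposition must satisfy three properties: every vertex lies in some bag; for every edge, both endpoints lie together in some bag; and for every vertex, the bags containing it form a connected subtree. Here bags containing vertex 2 are not connected in the tree, so the decomposition is invalid.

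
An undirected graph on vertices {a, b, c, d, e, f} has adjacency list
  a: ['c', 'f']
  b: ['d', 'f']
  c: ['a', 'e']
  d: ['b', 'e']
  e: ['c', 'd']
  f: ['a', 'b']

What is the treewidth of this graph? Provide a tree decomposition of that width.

The largest bag has 3 vertices, giving width 2; this decomposition certifies tw(G) ≤ 2. Since e–d–b–f–a–c–e is a cycle in G, G is not acyclic. Forests are exactly the graphs of treewidth ≤ 1, so tw(G) ≥ 2. Therefore the treewidth is 2.

Treewidth 2.
One optimal decomposition is:
Bags: B1 = {b, d, e}  B2 = {b, e, f}  B3 = {a, e, f}  B4 = {a, c, e}
Tree: B1–B2, B2–B3, B3–B4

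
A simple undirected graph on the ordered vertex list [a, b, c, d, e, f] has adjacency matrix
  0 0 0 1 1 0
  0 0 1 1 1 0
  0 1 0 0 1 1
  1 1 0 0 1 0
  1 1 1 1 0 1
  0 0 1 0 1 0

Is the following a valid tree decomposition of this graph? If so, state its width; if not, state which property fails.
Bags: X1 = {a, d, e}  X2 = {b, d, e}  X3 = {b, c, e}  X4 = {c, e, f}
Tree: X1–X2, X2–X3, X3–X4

Checking the three conditions: (i) the bags cover all of {a, b, c, d, e, f}; (ii) for each edge, some bag contains both endpoints; (iii) the bags containing any fixed vertex form a subtree. All hold, so the decomposition is valid with width 3 − 1 = 2.

Yes; width 2.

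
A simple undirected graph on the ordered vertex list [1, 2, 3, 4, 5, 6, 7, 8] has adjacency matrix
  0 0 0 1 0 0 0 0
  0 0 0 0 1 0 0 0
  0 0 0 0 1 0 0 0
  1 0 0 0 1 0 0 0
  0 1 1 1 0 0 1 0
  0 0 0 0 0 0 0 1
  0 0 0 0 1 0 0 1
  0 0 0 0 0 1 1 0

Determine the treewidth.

1

A width-1 tree decomposition is:
Bags: B1 = {4, 5}  B2 = {5, 7}  B3 = {7, 8}  B4 = {3, 5}  B5 = {6, 8}  B6 = {2, 5}  B7 = {1, 4}
Tree: B1–B2, B2–B3, B1–B4, B3–B5, B2–B6, B1–B7
Each bag holds 2 vertices, so the decomposition has width 1, which upper-bounds the treewidth. Any graph with an edge has treewidth ≥ 1, and G has the edge 4–5. Hence tw(G) = 1 exactly.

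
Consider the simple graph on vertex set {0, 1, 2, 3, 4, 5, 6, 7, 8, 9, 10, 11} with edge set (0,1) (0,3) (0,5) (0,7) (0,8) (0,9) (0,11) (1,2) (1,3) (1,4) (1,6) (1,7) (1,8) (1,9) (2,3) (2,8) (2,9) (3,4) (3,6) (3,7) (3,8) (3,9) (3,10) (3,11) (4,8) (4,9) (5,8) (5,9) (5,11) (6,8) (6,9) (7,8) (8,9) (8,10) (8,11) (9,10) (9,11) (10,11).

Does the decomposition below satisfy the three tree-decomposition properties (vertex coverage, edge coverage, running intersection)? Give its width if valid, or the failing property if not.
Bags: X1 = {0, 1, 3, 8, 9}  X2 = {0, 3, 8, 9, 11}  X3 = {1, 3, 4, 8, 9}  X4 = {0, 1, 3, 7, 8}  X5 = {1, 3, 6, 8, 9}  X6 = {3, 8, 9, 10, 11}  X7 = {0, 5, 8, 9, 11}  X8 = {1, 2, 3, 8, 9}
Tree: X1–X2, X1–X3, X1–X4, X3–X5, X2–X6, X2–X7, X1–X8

Vertex coverage: the bags together contain {0, 1, 2, 3, 4, 5, 6, 7, 8, 9, 10, 11}, the full vertex set. Edge coverage: each edge of G has both endpoints in at least one bag. Running intersection: for every vertex, the bags containing it form a connected subtree. All three properties hold, so this is a valid tree decomposition of width max|bag| − 1 = 4, and hence tw(G) ≤ 4.

Yes; width 4.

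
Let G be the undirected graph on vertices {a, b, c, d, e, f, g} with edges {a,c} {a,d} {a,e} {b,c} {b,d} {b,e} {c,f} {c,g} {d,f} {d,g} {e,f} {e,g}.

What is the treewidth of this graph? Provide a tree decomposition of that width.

Every bag has size at most 4, so the width is 4 − 1 = 3 and tw(G) ≤ 3. For the lower bound: the 4 vertex sets {a,e}, {c,f}, {d}, {b} are disjoint, each induces a connected subgraph, and every pair is joined by at least one edge of G. Contracting each set to a single vertex therefore yields K_{4} as a minor, and since treewidth is minor-monotone, tw(G) ≥ tw(K_{4}) = 3. Hence tw(G) = 3 exactly.

Treewidth 3.
One optimal decomposition is:
Bags: B1 = {a, c, d, e}  B2 = {c, d, e, f}  B3 = {b, c, d, e}  B4 = {c, d, e, g}
Tree: B1–B2, B2–B3, B3–B4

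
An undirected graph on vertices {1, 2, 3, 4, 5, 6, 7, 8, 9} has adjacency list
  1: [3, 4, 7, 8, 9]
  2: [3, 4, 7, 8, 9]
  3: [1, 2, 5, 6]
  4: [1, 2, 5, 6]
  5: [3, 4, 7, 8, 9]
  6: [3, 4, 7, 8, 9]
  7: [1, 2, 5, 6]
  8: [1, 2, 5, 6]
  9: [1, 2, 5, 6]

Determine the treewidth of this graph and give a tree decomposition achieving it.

Treewidth 4.
One such decomposition:
Bags: B1 = {1, 2, 5, 6, 7}  B2 = {1, 2, 3, 5, 6}  B3 = {1, 2, 5, 6, 8}  B4 = {1, 2, 5, 6, 9}  B5 = {1, 2, 4, 5, 6}
Tree: B1–B2, B2–B3, B3–B4, B4–B5

The largest bag has 5 vertices, giving width 4; this decomposition certifies tw(G) ≤ 4. For the lower bound: the 5 vertex sets {1,7}, {3,5}, {2,8}, {6}, {9} are disjoint, each induces a connected subgraph, and every pair is joined by at least one edge of G. Contracting each set to a single vertex therefore yields K_{5} as a minor, and since treewidth is minor-monotone, tw(G) ≥ tw(K_{5}) = 4. Combining the bounds, tw(G) = 4.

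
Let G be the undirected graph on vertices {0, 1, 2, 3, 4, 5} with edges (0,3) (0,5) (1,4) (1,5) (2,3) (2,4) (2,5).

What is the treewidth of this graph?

2

A width-2 tree decomposition is:
Bags: B1 = {0, 2, 3}  B2 = {0, 2, 5}  B3 = {2, 4, 5}  B4 = {1, 4, 5}
Tree: B1–B2, B2–B3, B3–B4
Every bag has size at most 3, so the width is 3 − 1 = 2 and tw(G) ≤ 2. The edges 3–0–5–2–3 form a cycle, so G is not a tree and its treewidth is at least 2. Hence tw(G) = 2 exactly.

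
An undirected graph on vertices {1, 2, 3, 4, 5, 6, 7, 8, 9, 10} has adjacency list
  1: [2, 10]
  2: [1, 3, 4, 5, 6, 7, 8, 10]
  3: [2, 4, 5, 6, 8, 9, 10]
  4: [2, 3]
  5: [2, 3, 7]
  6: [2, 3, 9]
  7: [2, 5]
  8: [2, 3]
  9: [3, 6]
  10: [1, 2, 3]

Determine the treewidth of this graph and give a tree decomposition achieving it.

Treewidth 2.
One such decomposition:
Bags: B1 = {2, 3, 4}  B2 = {2, 3, 5}  B3 = {2, 5, 7}  B4 = {2, 3, 8}  B5 = {2, 3, 10}  B6 = {2, 3, 6}  B7 = {3, 6, 9}  B8 = {1, 2, 10}
Tree: B1–B2, B2–B3, B2–B4, B4–B5, B5–B6, B6–B7, B5–B8

Every bag has size at most 3, so the width is 3 − 1 = 2 and tw(G) ≤ 2. On the other hand G contains the 3-clique {3, 6, 9}. A clique must lie in a single bag of any decomposition, so no decomposition can have width below 2. The upper and lower bounds meet at 2, so that is the treewidth.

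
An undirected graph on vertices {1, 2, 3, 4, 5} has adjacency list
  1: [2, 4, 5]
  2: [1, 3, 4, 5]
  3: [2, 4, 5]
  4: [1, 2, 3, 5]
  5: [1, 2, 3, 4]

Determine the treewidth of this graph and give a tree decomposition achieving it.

Treewidth 3.
One such decomposition:
Bags: B1 = {1, 2, 4, 5}  B2 = {2, 3, 4, 5}
Tree: B1–B2

The largest bag has 4 vertices, giving width 3; this decomposition certifies tw(G) ≤ 3. For the lower bound, the 4 vertices {1, 2, 4, 5} are pairwise adjacent, and any tree decomposition puts a clique entirely inside one bag — forcing width ≥ 3. Therefore the treewidth is 3.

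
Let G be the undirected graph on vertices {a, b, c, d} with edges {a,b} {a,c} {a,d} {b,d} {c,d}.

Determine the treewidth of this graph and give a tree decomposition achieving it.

Treewidth 2.
One such decomposition:
Bags: B1 = {a, c, d}  B2 = {a, b, d}
Tree: B1–B2

Every bag has size at most 3, so the width is 3 − 1 = 2 and tw(G) ≤ 2. For the lower bound, the 3 vertices {a, c, d} are pairwise adjacent, and any tree decomposition puts a clique entirely inside one bag — forcing width ≥ 2. Hence tw(G) = 2 exactly.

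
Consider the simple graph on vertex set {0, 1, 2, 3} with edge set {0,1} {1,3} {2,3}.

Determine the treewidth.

1

A width-1 tree decomposition is:
Bags: B1 = {2, 3}  B2 = {1, 3}  B3 = {0, 1}
Tree: B1–B2, B2–B3
Every bag has size at most 2, so the width is 2 − 1 = 1 and tw(G) ≤ 1. Since G has at least one edge (e.g. 2–3), it is not an edgeless graph, so tw(G) ≥ 1. The upper and lower bounds meet at 1, so that is the treewidth.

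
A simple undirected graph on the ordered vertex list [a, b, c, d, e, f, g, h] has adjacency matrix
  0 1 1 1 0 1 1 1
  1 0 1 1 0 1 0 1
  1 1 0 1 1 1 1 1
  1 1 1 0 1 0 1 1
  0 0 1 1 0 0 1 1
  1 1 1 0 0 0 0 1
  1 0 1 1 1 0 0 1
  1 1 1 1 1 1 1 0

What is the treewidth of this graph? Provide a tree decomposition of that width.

Treewidth 4.
One optimal decomposition is:
Bags: B1 = {a, c, d, g, h}  B2 = {a, b, c, d, h}  B3 = {a, b, c, f, h}  B4 = {c, d, e, g, h}
Tree: B1–B2, B2–B3, B1–B4

Every bag has size at most 5, so the width is 5 − 1 = 4 and tw(G) ≤ 4. Conversely, {c, d, e, g, h} is a clique of size 5, and the vertices of any clique must share a bag in every tree decomposition; so some bag has ≥ 5 vertices and tw(G) ≥ 4. Therefore the treewidth is 4.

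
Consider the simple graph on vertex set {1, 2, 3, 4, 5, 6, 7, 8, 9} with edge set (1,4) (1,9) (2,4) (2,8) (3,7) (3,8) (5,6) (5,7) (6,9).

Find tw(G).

A width-2 tree decomposition is:
Bags: B1 = {3, 5, 7}  B2 = {3, 5, 8}  B3 = {2, 5, 8}  B4 = {2, 4, 5}  B5 = {1, 4, 5}  B6 = {1, 5, 9}  B7 = {5, 6, 9}
Tree: B1–B2, B2–B3, B3–B4, B4–B5, B5–B6, B6–B7
Each bag holds 3 vertices, so the decomposition has width 2, which upper-bounds the treewidth. For the lower bound, G contains the cycle 5–7–3–8–2–4–1–9–6–5, so G is not a forest; only forests have treewidth ≤ 1, hence tw(G) ≥ 2. Therefore the treewidth is 2.

2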